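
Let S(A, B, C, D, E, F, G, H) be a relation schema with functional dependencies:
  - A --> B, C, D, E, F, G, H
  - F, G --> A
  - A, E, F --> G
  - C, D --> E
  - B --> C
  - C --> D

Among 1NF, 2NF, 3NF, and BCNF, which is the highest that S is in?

2NF

Candidate keys: {A}, {F, G}. Prime attributes: {A, F, G}.
For C, D --> E we have {C, D}⁺ = {C, D, E}; {C, D} is not a superkey, so BCNF fails.
C, D --> E has non-prime {E} on the right and a non-superkey on the left, so 3NF fails.
No non-prime attribute depends on a proper subset of any candidate key, so 2NF holds.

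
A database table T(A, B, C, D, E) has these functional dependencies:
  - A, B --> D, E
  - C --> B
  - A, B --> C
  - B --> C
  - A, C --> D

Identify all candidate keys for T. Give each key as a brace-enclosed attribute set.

{A, B}, {A, C}

{A} never appears on the right of any FD, so every key must include it.
{A, B}⁺ = {A, B, C, D, E} — all of the relation — so {A, B} is a candidate key.
{A, C}⁺ = {A, B, C, D, E} — all of the relation — so {A, C} is a candidate key.
Any other superkey properly contains one of these, so there are no further candidate keys.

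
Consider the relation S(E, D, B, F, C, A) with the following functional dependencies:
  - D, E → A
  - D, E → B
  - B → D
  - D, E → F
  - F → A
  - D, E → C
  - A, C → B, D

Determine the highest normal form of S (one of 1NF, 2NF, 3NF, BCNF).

3NF

Candidate keys: {A, C, E}, {B, E}, {C, E, F}, {D, E}. Prime attributes: {A, B, C, D, E, F}.
B → D breaks BCNF: {B}⁺ = {B, D}, so {B} is not a superkey.
Since {D} ⊆ prime attributes and every other non-superkey FD also has a prime right side, the schema is in 3NF.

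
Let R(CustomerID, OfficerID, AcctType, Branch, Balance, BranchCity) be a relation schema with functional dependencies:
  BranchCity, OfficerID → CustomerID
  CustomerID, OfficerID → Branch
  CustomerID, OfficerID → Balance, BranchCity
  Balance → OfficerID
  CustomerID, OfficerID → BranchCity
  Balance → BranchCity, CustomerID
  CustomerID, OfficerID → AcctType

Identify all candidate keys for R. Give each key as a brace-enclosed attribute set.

{Balance}, {BranchCity, OfficerID}, {CustomerID, OfficerID}

{Balance}⁺ = {AcctType, Balance, Branch, BranchCity, CustomerID, OfficerID}, which is every attribute, so {Balance} is a candidate key.
{BranchCity, OfficerID}⁺ = {AcctType, Balance, Branch, BranchCity, CustomerID, OfficerID}, which is every attribute, so {BranchCity, OfficerID} is a candidate key.
{CustomerID, OfficerID}⁺ = {AcctType, Balance, Branch, BranchCity, CustomerID, OfficerID}, which is every attribute, so {CustomerID, OfficerID} is a candidate key.
These are minimal and exhaustive — every other superkey contains one of them.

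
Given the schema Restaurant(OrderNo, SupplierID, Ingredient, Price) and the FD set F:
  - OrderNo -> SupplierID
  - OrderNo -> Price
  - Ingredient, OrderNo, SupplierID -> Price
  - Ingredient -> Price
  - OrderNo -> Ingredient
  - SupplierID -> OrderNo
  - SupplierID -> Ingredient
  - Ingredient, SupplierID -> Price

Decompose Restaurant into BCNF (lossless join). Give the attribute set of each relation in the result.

{Ingredient, OrderNo, SupplierID}; {Ingredient, Price}

Candidate keys of the original relation: {OrderNo}, {SupplierID}.
Within {Ingredient, OrderNo, Price, SupplierID}: {Ingredient}⁺ ∩ {Ingredient, OrderNo, Price, SupplierID} = {Ingredient, Price}, not the whole set, so Ingredient -> Price violates BCNF; decompose into {Ingredient, Price} and {Ingredient, OrderNo, SupplierID}.
{Ingredient, Price}: every determinant is a superkey — BCNF.
{Ingredient, OrderNo, SupplierID}: every determinant is a superkey — BCNF.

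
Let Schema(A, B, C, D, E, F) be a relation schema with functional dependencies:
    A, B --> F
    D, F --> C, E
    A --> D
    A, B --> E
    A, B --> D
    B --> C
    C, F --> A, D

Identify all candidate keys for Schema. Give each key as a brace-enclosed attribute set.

{A, B}, {B, F}

{B} never appears on the right of any FD, so every key must include it.
{A, B}⁺ = {A, B, C, D, E, F} — all of the relation — so {A, B} is a candidate key.
{B, F}⁺ = {A, B, C, D, E, F} — all of the relation — so {B, F} is a candidate key.
These are minimal and exhaustive — every other superkey contains one of them.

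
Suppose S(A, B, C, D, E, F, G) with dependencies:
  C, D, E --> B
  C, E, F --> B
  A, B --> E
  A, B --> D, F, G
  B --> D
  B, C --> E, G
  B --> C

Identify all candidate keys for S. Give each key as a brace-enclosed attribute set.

No FD produces {A}, so it must be in every candidate key.
{A, B}⁺ = {A, B, C, D, E, F, G} — all of the relation — so {A, B} is a candidate key.
{A, C, D, E}⁺ = {A, B, C, D, E, F, G} — all of the relation — so {A, C, D, E} is a candidate key.
{A, C, E, F}⁺ = {A, B, C, D, E, F, G} — all of the relation — so {A, C, E, F} is a candidate key.
Any other superkey properly contains one of these, so there are no further candidate keys.

{A, B}, {A, C, D, E}, {A, C, E, F}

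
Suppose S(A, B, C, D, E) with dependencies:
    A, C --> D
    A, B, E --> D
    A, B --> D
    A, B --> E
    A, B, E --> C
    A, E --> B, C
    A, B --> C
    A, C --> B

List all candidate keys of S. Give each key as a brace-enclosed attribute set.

{A, B}, {A, C}, {A, E}

No FD produces {A}, so it must be in every candidate key.
{A, B}⁺ = {A, B, C, D, E}, which is every attribute, so {A, B} is a candidate key.
{A, C}⁺ = {A, B, C, D, E}, which is every attribute, so {A, C} is a candidate key.
{A, E}⁺ = {A, B, C, D, E}, which is every attribute, so {A, E} is a candidate key.
No proper subset of any of these is a key, and no other minimal superkey exists.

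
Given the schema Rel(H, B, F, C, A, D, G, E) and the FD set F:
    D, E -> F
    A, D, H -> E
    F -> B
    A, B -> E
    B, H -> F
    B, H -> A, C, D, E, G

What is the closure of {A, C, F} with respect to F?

Start with {A, C, F}.
F -> B applies; add {B} → now {A, B, C, F}.
A, B -> E applies; add {E} → now {A, B, C, E, F}.
No further FD applies.

{A, B, C, E, F}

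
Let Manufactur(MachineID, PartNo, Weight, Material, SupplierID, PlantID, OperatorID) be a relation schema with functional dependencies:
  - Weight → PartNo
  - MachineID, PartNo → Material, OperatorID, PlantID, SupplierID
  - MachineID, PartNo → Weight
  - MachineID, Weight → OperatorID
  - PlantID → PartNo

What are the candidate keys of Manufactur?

No FD produces {MachineID}, so it must be in every candidate key.
Closure of {MachineID, PartNo} is {MachineID, Material, OperatorID, PartNo, PlantID, SupplierID, Weight}, the whole schema; {MachineID, PartNo} is a candidate key.
Closure of {MachineID, PlantID} is {MachineID, Material, OperatorID, PartNo, PlantID, SupplierID, Weight}, the whole schema; {MachineID, PlantID} is a candidate key.
Closure of {MachineID, Weight} is {MachineID, Material, OperatorID, PartNo, PlantID, SupplierID, Weight}, the whole schema; {MachineID, Weight} is a candidate key.
These are minimal and exhaustive — every other superkey contains one of them.

{MachineID, PartNo}, {MachineID, PlantID}, {MachineID, Weight}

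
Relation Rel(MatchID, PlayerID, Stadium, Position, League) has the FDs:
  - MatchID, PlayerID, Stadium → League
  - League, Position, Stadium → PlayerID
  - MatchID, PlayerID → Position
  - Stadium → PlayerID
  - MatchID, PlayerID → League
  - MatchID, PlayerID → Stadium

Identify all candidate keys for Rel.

{MatchID, PlayerID}, {MatchID, Stadium}

Attributes never on any right-hand side: {MatchID} — every candidate key must contain it.
Closure of {MatchID, PlayerID} is {League, MatchID, PlayerID, Position, Stadium}, the whole schema; {MatchID, PlayerID} is a candidate key.
Closure of {MatchID, Stadium} is {League, MatchID, PlayerID, Position, Stadium}, the whole schema; {MatchID, Stadium} is a candidate key.
These are minimal and exhaustive — every other superkey contains one of them.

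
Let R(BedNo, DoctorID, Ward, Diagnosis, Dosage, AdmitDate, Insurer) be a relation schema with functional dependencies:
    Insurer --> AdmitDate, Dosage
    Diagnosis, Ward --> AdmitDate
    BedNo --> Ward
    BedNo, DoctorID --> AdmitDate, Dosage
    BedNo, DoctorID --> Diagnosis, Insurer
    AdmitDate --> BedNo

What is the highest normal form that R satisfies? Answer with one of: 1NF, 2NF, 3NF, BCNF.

1NF

Candidate keys: {AdmitDate, DoctorID}, {BedNo, DoctorID}, {Diagnosis, DoctorID, Ward}, {DoctorID, Insurer}. Prime attributes: {AdmitDate, BedNo, Diagnosis, DoctorID, Insurer, Ward}.
For Insurer --> AdmitDate, Dosage we have {Insurer}⁺ = {AdmitDate, BedNo, Dosage, Insurer, Ward}; {Insurer} is not a superkey, so BCNF fails.
Because {Dosage} is non-prime and the left side of Insurer --> AdmitDate, Dosage is not a superkey, the relation is not in 3NF.
The proper key subset {Insurer} of {DoctorID, Insurer} determines non-prime {Dosage}, so the relation is not even in 2NF.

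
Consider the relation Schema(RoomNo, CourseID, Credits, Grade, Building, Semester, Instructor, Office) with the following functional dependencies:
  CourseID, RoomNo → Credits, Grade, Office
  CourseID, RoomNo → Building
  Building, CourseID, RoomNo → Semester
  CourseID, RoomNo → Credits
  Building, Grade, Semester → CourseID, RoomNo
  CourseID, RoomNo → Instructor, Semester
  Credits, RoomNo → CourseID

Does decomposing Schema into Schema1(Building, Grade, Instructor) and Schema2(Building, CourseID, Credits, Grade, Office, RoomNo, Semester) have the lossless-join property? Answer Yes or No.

The shared attributes are {Building, Grade} and {Building, Grade}⁺ = {Building, Grade}.
The closure covers neither Schema1 nor Schema2 entirely; the join is not lossless.

No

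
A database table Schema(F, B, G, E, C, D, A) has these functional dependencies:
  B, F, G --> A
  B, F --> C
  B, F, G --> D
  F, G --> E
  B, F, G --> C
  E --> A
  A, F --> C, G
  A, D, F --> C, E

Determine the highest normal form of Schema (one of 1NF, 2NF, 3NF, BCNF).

Candidate keys: {A, B, F}, {B, E, F}, {B, F, G}. Prime attributes: {A, B, E, F, G}.
For B, F --> C we have {B, F}⁺ = {B, C, F}; {B, F} is not a superkey, so BCNF fails.
B, F --> C determines the non-prime attribute {C} from a non-superkey — 3NF is violated.
The proper key subset {A, F} of {A, B, F} determines non-prime {C}, so the relation is not even in 2NF.

1NF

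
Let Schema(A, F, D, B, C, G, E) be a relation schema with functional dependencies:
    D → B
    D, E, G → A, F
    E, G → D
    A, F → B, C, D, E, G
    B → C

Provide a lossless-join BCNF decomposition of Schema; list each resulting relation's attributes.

{A, D, E, F, G}; {B, C}; {B, D}

Candidate keys of the original relation: {A, F}, {E, G}.
Within {A, B, C, D, E, F, G}: {D}⁺ ∩ {A, B, C, D, E, F, G} = {B, C, D}, not the whole set, so D → B, C violates BCNF; decompose into {B, C, D} and {A, D, E, F, G}.
Within {B, C, D}: {B}⁺ ∩ {B, C, D} = {B, C}, not the whole set, so B → C violates BCNF; decompose into {B, C} and {B, D}.
{B, C} has no BCNF violation.
{B, D} has no BCNF violation.
{A, D, E, F, G} has no BCNF violation.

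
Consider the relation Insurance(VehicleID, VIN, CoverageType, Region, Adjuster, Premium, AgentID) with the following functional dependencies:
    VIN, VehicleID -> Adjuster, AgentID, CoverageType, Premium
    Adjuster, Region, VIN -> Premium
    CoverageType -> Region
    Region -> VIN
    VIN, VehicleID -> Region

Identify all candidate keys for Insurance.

Attributes never on any right-hand side: {VehicleID} — every candidate key must contain it.
Closure of {CoverageType, VehicleID} is {Adjuster, AgentID, CoverageType, Premium, Region, VIN, VehicleID}, the whole schema; {CoverageType, VehicleID} is a candidate key.
Closure of {Region, VehicleID} is {Adjuster, AgentID, CoverageType, Premium, Region, VIN, VehicleID}, the whole schema; {Region, VehicleID} is a candidate key.
Closure of {VIN, VehicleID} is {Adjuster, AgentID, CoverageType, Premium, Region, VIN, VehicleID}, the whole schema; {VIN, VehicleID} is a candidate key.
No proper subset of any of these is a key, and no other minimal superkey exists.

{CoverageType, VehicleID}, {Region, VehicleID}, {VIN, VehicleID}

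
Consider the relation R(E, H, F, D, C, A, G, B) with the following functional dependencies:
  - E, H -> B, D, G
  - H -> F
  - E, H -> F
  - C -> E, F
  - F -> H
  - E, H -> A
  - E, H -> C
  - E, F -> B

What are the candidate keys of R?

{C}, {E, F}, {E, H}

{C}⁺ = {A, B, C, D, E, F, G, H}, which is every attribute, so {C} is a candidate key.
{E, F}⁺ = {A, B, C, D, E, F, G, H}, which is every attribute, so {E, F} is a candidate key.
{E, H}⁺ = {A, B, C, D, E, F, G, H}, which is every attribute, so {E, H} is a candidate key.
These are minimal and exhaustive — every other superkey contains one of them.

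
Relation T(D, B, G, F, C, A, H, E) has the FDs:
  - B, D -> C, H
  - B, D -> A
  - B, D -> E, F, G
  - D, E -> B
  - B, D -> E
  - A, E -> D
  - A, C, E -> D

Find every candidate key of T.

{A, E}⁺ = {A, B, C, D, E, F, G, H}, which is every attribute, so {A, E} is a candidate key.
{B, D}⁺ = {A, B, C, D, E, F, G, H}, which is every attribute, so {B, D} is a candidate key.
{D, E}⁺ = {A, B, C, D, E, F, G, H}, which is every attribute, so {D, E} is a candidate key.
These are minimal and exhaustive — every other superkey contains one of them.

{A, E}, {B, D}, {D, E}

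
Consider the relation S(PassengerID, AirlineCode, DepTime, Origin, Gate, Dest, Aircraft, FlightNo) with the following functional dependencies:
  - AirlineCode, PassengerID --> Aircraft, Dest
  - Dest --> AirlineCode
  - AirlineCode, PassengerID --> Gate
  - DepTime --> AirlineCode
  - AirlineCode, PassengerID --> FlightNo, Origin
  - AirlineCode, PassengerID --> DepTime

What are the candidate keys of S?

{AirlineCode, PassengerID}, {DepTime, PassengerID}, {Dest, PassengerID}

No FD produces {PassengerID}, so it must be in every candidate key.
Closure of {AirlineCode, PassengerID} is {Aircraft, AirlineCode, DepTime, Dest, FlightNo, Gate, Origin, PassengerID}, the whole schema; {AirlineCode, PassengerID} is a candidate key.
Closure of {DepTime, PassengerID} is {Aircraft, AirlineCode, DepTime, Dest, FlightNo, Gate, Origin, PassengerID}, the whole schema; {DepTime, PassengerID} is a candidate key.
Closure of {Dest, PassengerID} is {Aircraft, AirlineCode, DepTime, Dest, FlightNo, Gate, Origin, PassengerID}, the whole schema; {Dest, PassengerID} is a candidate key.
Any other superkey properly contains one of these, so there are no further candidate keys.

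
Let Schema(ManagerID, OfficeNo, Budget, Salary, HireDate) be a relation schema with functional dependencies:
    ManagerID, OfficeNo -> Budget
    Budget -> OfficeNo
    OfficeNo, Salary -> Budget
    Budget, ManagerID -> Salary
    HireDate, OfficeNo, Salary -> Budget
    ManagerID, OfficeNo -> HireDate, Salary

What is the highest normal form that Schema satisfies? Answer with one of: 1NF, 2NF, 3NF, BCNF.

Candidate keys: {Budget, ManagerID}, {ManagerID, OfficeNo}. Prime attributes: {Budget, ManagerID, OfficeNo}.
Budget -> OfficeNo: {Budget}⁺ = {Budget, OfficeNo}, which is not all of the attributes, so the left side is not a superkey — BCNF is violated.
Since {OfficeNo} ⊆ prime attributes and every other non-superkey FD also has a prime right side, the schema is in 3NF.

3NF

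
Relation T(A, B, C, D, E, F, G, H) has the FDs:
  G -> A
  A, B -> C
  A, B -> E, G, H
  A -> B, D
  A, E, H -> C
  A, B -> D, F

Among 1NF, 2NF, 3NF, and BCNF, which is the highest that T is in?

Candidate keys: {A}, {G}. Prime attributes: {A, G}.
The left-hand side of every FD is a superkey, so BCNF is satisfied.

BCNF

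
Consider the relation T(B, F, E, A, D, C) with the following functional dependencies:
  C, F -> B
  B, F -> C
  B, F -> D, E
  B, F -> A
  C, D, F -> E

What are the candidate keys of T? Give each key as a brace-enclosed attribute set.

{B, F}, {C, F}

{F} never appears on the right of any FD, so every key must include it.
{B, F} is a candidate key since {B, F}⁺ = {A, B, C, D, E, F} covers every attribute.
{C, F} is a candidate key since {C, F}⁺ = {A, B, C, D, E, F} covers every attribute.
Any other superkey properly contains one of these, so there are no further candidate keys.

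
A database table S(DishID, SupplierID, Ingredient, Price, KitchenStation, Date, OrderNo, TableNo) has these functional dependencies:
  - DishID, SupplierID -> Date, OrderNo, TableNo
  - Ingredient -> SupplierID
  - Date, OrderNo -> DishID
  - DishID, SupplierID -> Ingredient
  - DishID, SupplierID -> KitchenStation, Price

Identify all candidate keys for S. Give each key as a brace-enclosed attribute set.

{Date, Ingredient, OrderNo}, {Date, OrderNo, SupplierID}, {DishID, Ingredient}, {DishID, SupplierID}

{DishID, Ingredient}⁺ = {Date, DishID, Ingredient, KitchenStation, OrderNo, Price, SupplierID, TableNo} — all of the relation — so {DishID, Ingredient} is a candidate key.
{DishID, SupplierID}⁺ = {Date, DishID, Ingredient, KitchenStation, OrderNo, Price, SupplierID, TableNo} — all of the relation — so {DishID, SupplierID} is a candidate key.
{Date, Ingredient, OrderNo}⁺ = {Date, DishID, Ingredient, KitchenStation, OrderNo, Price, SupplierID, TableNo} — all of the relation — so {Date, Ingredient, OrderNo} is a candidate key.
{Date, OrderNo, SupplierID}⁺ = {Date, DishID, Ingredient, KitchenStation, OrderNo, Price, SupplierID, TableNo} — all of the relation — so {Date, OrderNo, SupplierID} is a candidate key.
Any other superkey properly contains one of these, so there are no further candidate keys.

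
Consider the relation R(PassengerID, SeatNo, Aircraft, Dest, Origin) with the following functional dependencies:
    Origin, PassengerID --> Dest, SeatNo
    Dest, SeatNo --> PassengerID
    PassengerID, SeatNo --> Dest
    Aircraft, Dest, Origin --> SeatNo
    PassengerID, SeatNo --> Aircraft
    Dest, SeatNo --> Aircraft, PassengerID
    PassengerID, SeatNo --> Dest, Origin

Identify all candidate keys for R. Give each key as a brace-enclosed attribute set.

{Aircraft, Dest, Origin}, {Dest, SeatNo}, {Origin, PassengerID}, {PassengerID, SeatNo}

{Dest, SeatNo}⁺ = {Aircraft, Dest, Origin, PassengerID, SeatNo} — all of the relation — so {Dest, SeatNo} is a candidate key.
{Origin, PassengerID}⁺ = {Aircraft, Dest, Origin, PassengerID, SeatNo} — all of the relation — so {Origin, PassengerID} is a candidate key.
{PassengerID, SeatNo}⁺ = {Aircraft, Dest, Origin, PassengerID, SeatNo} — all of the relation — so {PassengerID, SeatNo} is a candidate key.
{Aircraft, Dest, Origin}⁺ = {Aircraft, Dest, Origin, PassengerID, SeatNo} — all of the relation — so {Aircraft, Dest, Origin} is a candidate key.
No proper subset of any of these is a key, and no other minimal superkey exists.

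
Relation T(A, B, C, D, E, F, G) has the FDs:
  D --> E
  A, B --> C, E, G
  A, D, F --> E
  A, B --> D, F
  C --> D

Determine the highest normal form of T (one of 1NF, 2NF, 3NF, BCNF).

Candidate key: {A, B}. Prime attributes: {A, B}.
D --> E breaks BCNF: {D}⁺ = {D, E}, so {D} is not a superkey.
Because {E} is non-prime and the left side of D --> E is not a superkey, the relation is not in 3NF.
Checking every proper subset of each key, none determines a non-prime attribute — 2NF is satisfied.

2NF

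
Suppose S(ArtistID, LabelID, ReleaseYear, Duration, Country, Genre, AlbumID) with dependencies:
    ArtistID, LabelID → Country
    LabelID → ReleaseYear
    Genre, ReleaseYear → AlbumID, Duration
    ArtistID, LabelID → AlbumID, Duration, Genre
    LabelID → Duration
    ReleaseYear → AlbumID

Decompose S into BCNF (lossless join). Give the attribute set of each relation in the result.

Candidate key of the original relation: {ArtistID, LabelID}.
Within {AlbumID, ArtistID, Country, Duration, Genre, LabelID, ReleaseYear}: {LabelID}⁺ ∩ {AlbumID, ArtistID, Country, Duration, Genre, LabelID, ReleaseYear} = {AlbumID, Duration, LabelID, ReleaseYear}, not the whole set, so LabelID → AlbumID, Duration, ReleaseYear violates BCNF; decompose into {AlbumID, Duration, LabelID, ReleaseYear} and {ArtistID, Country, Genre, LabelID}.
Within {AlbumID, Duration, LabelID, ReleaseYear}: {ReleaseYear}⁺ ∩ {AlbumID, Duration, LabelID, ReleaseYear} = {AlbumID, ReleaseYear}, not the whole set, so ReleaseYear → AlbumID violates BCNF; decompose into {AlbumID, ReleaseYear} and {Duration, LabelID, ReleaseYear}.
{AlbumID, ReleaseYear} has no BCNF violation.
{Duration, LabelID, ReleaseYear} has no BCNF violation.
{ArtistID, Country, Genre, LabelID} has no BCNF violation.

{AlbumID, ReleaseYear}; {ArtistID, Country, Genre, LabelID}; {Duration, LabelID, ReleaseYear}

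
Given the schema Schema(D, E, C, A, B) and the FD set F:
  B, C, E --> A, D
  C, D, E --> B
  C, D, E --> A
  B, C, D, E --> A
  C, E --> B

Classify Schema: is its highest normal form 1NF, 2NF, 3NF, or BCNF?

BCNF

Candidate key: {C, E}. Prime attributes: {C, E}.
Every FD has a superkey on the left, so the relation is in BCNF.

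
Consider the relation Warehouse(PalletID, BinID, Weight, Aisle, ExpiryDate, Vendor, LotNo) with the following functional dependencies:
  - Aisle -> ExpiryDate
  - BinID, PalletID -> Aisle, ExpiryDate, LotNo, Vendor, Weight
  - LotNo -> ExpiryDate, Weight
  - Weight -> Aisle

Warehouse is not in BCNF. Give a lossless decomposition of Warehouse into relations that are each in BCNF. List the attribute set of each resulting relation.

{Aisle, ExpiryDate}; {Aisle, Weight}; {BinID, LotNo, PalletID, Vendor}; {LotNo, Weight}

Candidate key of the original relation: {BinID, PalletID}.
Within {Aisle, BinID, ExpiryDate, LotNo, PalletID, Vendor, Weight}: {Aisle}⁺ ∩ {Aisle, BinID, ExpiryDate, LotNo, PalletID, Vendor, Weight} = {Aisle, ExpiryDate}, not the whole set, so Aisle -> ExpiryDate violates BCNF; decompose into {Aisle, ExpiryDate} and {Aisle, BinID, LotNo, PalletID, Vendor, Weight}.
{Aisle, ExpiryDate}: every determinant is a superkey — BCNF.
Within {Aisle, BinID, LotNo, PalletID, Vendor, Weight}: {LotNo}⁺ ∩ {Aisle, BinID, LotNo, PalletID, Vendor, Weight} = {Aisle, LotNo, Weight}, not the whole set, so LotNo -> Aisle, Weight violates BCNF; decompose into {Aisle, LotNo, Weight} and {BinID, LotNo, PalletID, Vendor}.
Within {Aisle, LotNo, Weight}: {Weight}⁺ ∩ {Aisle, LotNo, Weight} = {Aisle, Weight}, not the whole set, so Weight -> Aisle violates BCNF; decompose into {Aisle, Weight} and {LotNo, Weight}.
{Aisle, Weight}: every determinant is a superkey — BCNF.
{LotNo, Weight}: every determinant is a superkey — BCNF.
{BinID, LotNo, PalletID, Vendor}: every determinant is a superkey — BCNF.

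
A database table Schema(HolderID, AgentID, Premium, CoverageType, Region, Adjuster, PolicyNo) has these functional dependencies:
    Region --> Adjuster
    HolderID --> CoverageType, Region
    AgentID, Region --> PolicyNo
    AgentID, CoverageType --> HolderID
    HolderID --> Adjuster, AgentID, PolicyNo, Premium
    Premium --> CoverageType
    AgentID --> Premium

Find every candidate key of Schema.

Closure of {AgentID} is {Adjuster, AgentID, CoverageType, HolderID, PolicyNo, Premium, Region}, the whole schema; {AgentID} is a candidate key.
Closure of {HolderID} is {Adjuster, AgentID, CoverageType, HolderID, PolicyNo, Premium, Region}, the whole schema; {HolderID} is a candidate key.
Any other superkey properly contains one of these, so there are no further candidate keys.

{AgentID}, {HolderID}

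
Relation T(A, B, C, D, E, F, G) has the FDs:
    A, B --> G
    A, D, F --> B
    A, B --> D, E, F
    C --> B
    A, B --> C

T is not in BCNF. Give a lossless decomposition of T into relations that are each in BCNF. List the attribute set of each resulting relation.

Candidate keys of the original relation: {A, B}, {A, C}, {A, D, F}.
Within {A, B, C, D, E, F, G}: {C}⁺ ∩ {A, B, C, D, E, F, G} = {B, C}, not the whole set, so C --> B violates BCNF; decompose into {B, C} and {A, C, D, E, F, G}.
{B, C} is in BCNF.
{A, C, D, E, F, G} is in BCNF.

{A, C, D, E, F, G}; {B, C}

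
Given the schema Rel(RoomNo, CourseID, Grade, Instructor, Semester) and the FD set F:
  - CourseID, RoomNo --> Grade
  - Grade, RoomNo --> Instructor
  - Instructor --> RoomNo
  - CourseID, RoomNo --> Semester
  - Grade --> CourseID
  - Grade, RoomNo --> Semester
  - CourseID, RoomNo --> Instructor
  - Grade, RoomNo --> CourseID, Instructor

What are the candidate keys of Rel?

{CourseID, Instructor}⁺ = {CourseID, Grade, Instructor, RoomNo, Semester} — all of the relation — so {CourseID, Instructor} is a candidate key.
{CourseID, RoomNo}⁺ = {CourseID, Grade, Instructor, RoomNo, Semester} — all of the relation — so {CourseID, RoomNo} is a candidate key.
{Grade, Instructor}⁺ = {CourseID, Grade, Instructor, RoomNo, Semester} — all of the relation — so {Grade, Instructor} is a candidate key.
{Grade, RoomNo}⁺ = {CourseID, Grade, Instructor, RoomNo, Semester} — all of the relation — so {Grade, RoomNo} is a candidate key.
No proper subset of any of these is a key, and no other minimal superkey exists.

{CourseID, Instructor}, {CourseID, RoomNo}, {Grade, Instructor}, {Grade, RoomNo}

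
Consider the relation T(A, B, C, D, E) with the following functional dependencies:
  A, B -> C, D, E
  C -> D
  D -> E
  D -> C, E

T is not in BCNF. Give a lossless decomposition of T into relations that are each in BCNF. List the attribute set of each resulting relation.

{A, B, C}; {C, D, E}

Candidate key of the original relation: {A, B}.
Within {A, B, C, D, E}: {C}⁺ ∩ {A, B, C, D, E} = {C, D, E}, not the whole set, so C -> D, E violates BCNF; decompose into {C, D, E} and {A, B, C}.
{C, D, E} has no BCNF violation.
{A, B, C} has no BCNF violation.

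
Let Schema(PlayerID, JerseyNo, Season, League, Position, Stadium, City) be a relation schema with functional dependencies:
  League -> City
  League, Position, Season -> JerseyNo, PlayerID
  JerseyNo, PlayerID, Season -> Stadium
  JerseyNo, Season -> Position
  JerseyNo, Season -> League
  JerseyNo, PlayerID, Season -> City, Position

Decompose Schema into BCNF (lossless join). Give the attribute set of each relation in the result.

Candidate keys of the original relation: {JerseyNo, Season}, {League, Position, Season}.
{City, JerseyNo, League, PlayerID, Position, Season, Stadium}: {League} determines {City, League} here but is not a superkey — split on League -> City, giving {City, League} and {JerseyNo, League, PlayerID, Position, Season, Stadium}.
{City, League} is in BCNF.
{JerseyNo, League, PlayerID, Position, Season, Stadium} is in BCNF.

{City, League}; {JerseyNo, League, PlayerID, Position, Season, Stadium}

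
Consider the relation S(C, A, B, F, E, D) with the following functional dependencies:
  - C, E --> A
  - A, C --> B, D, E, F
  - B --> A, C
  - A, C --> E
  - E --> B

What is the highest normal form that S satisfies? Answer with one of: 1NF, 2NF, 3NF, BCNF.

Candidate keys: {A, C}, {B}, {E}. Prime attributes: {A, B, C, E}.
Every FD has a superkey on the left, so the relation is in BCNF.

BCNF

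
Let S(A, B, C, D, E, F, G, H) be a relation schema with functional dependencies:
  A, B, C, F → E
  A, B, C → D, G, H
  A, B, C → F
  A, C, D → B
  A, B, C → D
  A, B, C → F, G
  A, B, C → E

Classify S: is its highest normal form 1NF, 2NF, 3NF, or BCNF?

Candidate keys: {A, B, C}, {A, C, D}. Prime attributes: {A, B, C, D}.
The left-hand side of every FD is a superkey, so BCNF is satisfied.

BCNF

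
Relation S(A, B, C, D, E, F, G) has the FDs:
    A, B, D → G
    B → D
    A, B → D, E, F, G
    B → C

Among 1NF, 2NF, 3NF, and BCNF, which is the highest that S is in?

Candidate key: {A, B}. Prime attributes: {A, B}.
For B → D we have {B}⁺ = {B, C, D}; {B} is not a superkey, so BCNF fails.
Because {D} is non-prime and the left side of B → D is not a superkey, the relation is not in 3NF.
The proper key subset {B} of {A, B} determines non-prime {C, D}, so the relation is not even in 2NF.

1NF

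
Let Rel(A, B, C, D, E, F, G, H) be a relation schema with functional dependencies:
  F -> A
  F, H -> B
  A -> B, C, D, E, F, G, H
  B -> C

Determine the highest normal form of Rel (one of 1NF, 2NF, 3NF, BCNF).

2NF

Candidate keys: {A}, {F}. Prime attributes: {A, F}.
B -> C: {B}⁺ = {B, C}, which is not all of the attributes, so the left side is not a superkey — BCNF is violated.
Because {C} is non-prime and the left side of B -> C is not a superkey, the relation is not in 3NF.
All keys have size 1, which rules out partial dependencies — 2NF is satisfied.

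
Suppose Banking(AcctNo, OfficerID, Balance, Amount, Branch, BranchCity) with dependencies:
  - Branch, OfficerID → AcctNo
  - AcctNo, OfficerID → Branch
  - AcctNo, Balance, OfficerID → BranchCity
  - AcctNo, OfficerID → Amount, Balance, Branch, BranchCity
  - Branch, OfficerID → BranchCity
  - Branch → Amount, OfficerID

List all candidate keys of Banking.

{Branch} is a candidate key since {Branch}⁺ = {AcctNo, Amount, Balance, Branch, BranchCity, OfficerID} covers every attribute.
{AcctNo, OfficerID} is a candidate key since {AcctNo, OfficerID}⁺ = {AcctNo, Amount, Balance, Branch, BranchCity, OfficerID} covers every attribute.
Any other superkey properly contains one of these, so there are no further candidate keys.

{AcctNo, OfficerID}, {Branch}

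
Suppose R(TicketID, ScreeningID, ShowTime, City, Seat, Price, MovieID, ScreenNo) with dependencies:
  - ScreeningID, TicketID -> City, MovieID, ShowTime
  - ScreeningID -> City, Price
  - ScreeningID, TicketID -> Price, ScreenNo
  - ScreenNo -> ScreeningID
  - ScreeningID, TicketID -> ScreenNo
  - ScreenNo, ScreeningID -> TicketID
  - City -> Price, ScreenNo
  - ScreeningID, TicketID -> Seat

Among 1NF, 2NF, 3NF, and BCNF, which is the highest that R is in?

Candidate keys: {City}, {ScreenNo}, {ScreeningID}. Prime attributes: {City, ScreenNo, ScreeningID}.
Every FD has a superkey on the left, so the relation is in BCNF.

BCNF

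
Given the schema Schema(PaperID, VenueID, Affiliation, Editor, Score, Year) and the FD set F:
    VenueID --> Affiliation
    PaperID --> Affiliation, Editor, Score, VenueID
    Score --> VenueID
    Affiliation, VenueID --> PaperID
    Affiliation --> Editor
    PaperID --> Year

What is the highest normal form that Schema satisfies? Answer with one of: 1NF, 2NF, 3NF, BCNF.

2NF

Candidate keys: {PaperID}, {Score}, {VenueID}. Prime attributes: {PaperID, Score, VenueID}.
Affiliation --> Editor: {Affiliation}⁺ = {Affiliation, Editor}, which is not all of the attributes, so the left side is not a superkey — BCNF is violated.
Affiliation --> Editor has non-prime {Editor} on the right and a non-superkey on the left, so 3NF fails.
Every candidate key is a single attribute, so no partial dependency is possible; 2NF holds.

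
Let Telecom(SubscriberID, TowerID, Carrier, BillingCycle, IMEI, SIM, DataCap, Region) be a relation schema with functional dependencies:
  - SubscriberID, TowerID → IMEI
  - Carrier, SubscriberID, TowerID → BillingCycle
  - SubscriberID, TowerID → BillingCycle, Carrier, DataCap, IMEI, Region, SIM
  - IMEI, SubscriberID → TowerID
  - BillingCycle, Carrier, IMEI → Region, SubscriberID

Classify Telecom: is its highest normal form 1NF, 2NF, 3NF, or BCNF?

BCNF

Candidate keys: {BillingCycle, Carrier, IMEI}, {IMEI, SubscriberID}, {SubscriberID, TowerID}. Prime attributes: {BillingCycle, Carrier, IMEI, SubscriberID, TowerID}.
Each dependency's left side is a superkey — BCNF holds.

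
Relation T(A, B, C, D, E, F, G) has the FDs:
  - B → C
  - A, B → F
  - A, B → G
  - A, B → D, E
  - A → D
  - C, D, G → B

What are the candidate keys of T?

{A, B}, {A, C, G}

Attributes never on any right-hand side: {A} — every candidate key must contain it.
{A, B}⁺ = {A, B, C, D, E, F, G}, which is every attribute, so {A, B} is a candidate key.
{A, C, G}⁺ = {A, B, C, D, E, F, G}, which is every attribute, so {A, C, G} is a candidate key.
No proper subset of any of these is a key, and no other minimal superkey exists.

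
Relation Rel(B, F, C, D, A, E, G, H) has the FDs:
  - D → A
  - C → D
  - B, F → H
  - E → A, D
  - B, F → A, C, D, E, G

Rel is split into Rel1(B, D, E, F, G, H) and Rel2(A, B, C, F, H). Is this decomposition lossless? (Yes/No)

The shared attributes are {B, F, H} and {B, F, H}⁺ = {A, B, C, D, E, F, G, H}.
Rel1 is contained in that closure, so Rel1 ∩ Rel2 → Rel1 holds and the join is lossless.

Yes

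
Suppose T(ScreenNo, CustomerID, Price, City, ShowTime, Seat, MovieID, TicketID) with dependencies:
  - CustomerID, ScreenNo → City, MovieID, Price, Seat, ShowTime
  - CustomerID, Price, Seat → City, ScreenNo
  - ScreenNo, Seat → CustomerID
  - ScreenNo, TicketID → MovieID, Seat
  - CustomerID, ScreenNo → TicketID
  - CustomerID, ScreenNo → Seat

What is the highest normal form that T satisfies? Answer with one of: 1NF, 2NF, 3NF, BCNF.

Candidate keys: {CustomerID, Price, Seat}, {CustomerID, ScreenNo}, {ScreenNo, Seat}, {ScreenNo, TicketID}. Prime attributes: {CustomerID, Price, ScreenNo, Seat, TicketID}.
Every FD has a superkey on the left, so the relation is in BCNF.

BCNF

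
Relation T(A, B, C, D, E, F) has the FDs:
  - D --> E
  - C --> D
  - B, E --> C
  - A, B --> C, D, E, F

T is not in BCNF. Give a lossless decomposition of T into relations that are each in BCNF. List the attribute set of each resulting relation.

{A, B, C, F}; {C, D}; {D, E}

Candidate key of the original relation: {A, B}.
Within {A, B, C, D, E, F}: {D}⁺ ∩ {A, B, C, D, E, F} = {D, E}, not the whole set, so D --> E violates BCNF; decompose into {D, E} and {A, B, C, D, F}.
{D, E} has no BCNF violation.
Within {A, B, C, D, F}: {C}⁺ ∩ {A, B, C, D, F} = {C, D}, not the whole set, so C --> D violates BCNF; decompose into {C, D} and {A, B, C, F}.
{C, D} has no BCNF violation.
{A, B, C, F} has no BCNF violation.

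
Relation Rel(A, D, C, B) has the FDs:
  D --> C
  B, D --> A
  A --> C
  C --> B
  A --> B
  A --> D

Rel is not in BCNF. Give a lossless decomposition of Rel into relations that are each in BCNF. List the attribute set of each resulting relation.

{A, C, D}; {B, C}

Candidate keys of the original relation: {A}, {D}.
{A, B, C, D}: {C} determines {B, C} here but is not a superkey — split on C --> B, giving {B, C} and {A, C, D}.
{B, C} has no BCNF violation.
{A, C, D} has no BCNF violation.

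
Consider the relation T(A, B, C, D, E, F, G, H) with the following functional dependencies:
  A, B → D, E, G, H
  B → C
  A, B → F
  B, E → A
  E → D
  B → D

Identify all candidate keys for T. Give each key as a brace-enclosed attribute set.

{A, B}, {B, E}

Attributes never on any right-hand side: {B} — every candidate key must contain it.
Closure of {A, B} is {A, B, C, D, E, F, G, H}, the whole schema; {A, B} is a candidate key.
Closure of {B, E} is {A, B, C, D, E, F, G, H}, the whole schema; {B, E} is a candidate key.
These are minimal and exhaustive — every other superkey contains one of them.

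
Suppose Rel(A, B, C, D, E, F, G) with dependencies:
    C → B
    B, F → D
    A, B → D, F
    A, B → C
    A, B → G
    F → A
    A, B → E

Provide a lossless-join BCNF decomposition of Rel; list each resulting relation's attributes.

Candidate keys of the original relation: {A, B}, {A, C}, {B, F}, {C, F}.
{A, B, C, D, E, F, G}: {C} determines {B, C} here but is not a superkey — split on C → B, giving {B, C} and {A, C, D, E, F, G}.
{B, C} has no BCNF violation.
{A, C, D, E, F, G}: {F} determines {A, F} here but is not a superkey — split on F → A, giving {A, F} and {C, D, E, F, G}.
{A, F} has no BCNF violation.
{C, D, E, F, G} has no BCNF violation.

{A, F}; {B, C}; {C, D, E, F, G}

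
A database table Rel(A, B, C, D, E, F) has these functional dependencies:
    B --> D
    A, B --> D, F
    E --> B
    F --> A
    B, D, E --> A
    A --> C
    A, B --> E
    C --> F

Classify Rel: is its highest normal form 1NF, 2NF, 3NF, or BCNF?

Candidate keys: {A, B}, {B, C}, {B, F}, {E}. Prime attributes: {A, B, C, E, F}.
B --> D breaks BCNF: {B}⁺ = {B, D}, so {B} is not a superkey.
Because {D} is non-prime and the left side of B --> D is not a superkey, the relation is not in 3NF.
{B} is a proper subset of the key {A, B}, and {B}⁺ contains the non-prime attribute {D} — a partial dependency, so 2NF is violated.

1NF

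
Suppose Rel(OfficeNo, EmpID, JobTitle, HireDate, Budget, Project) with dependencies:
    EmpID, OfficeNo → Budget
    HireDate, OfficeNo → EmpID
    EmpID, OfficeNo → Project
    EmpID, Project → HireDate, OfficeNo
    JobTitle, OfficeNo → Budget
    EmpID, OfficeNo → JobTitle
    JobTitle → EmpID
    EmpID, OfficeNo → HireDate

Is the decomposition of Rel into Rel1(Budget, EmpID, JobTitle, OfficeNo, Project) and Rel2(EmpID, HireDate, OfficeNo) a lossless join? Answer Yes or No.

Yes

Common attributes: {EmpID, OfficeNo}; their closure is {Budget, EmpID, HireDate, JobTitle, OfficeNo, Project}.
Rel1 is contained in that closure, so Rel1 ∩ Rel2 → Rel1 holds and the join is lossless.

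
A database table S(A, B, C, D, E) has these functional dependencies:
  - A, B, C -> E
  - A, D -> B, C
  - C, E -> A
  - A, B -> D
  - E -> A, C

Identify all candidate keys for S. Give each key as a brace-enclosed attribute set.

{A, B}⁺ = {A, B, C, D, E} — all of the relation — so {A, B} is a candidate key.
{A, D}⁺ = {A, B, C, D, E} — all of the relation — so {A, D} is a candidate key.
{B, E}⁺ = {A, B, C, D, E} — all of the relation — so {B, E} is a candidate key.
{D, E}⁺ = {A, B, C, D, E} — all of the relation — so {D, E} is a candidate key.
These are minimal and exhaustive — every other superkey contains one of them.

{A, B}, {A, D}, {B, E}, {D, E}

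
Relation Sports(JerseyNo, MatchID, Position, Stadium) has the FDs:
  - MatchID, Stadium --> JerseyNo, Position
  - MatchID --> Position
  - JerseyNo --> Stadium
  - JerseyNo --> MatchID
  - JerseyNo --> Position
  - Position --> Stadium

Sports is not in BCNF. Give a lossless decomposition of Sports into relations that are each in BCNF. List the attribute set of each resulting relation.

{JerseyNo, MatchID, Position}; {Position, Stadium}

Candidate keys of the original relation: {JerseyNo}, {MatchID}.
{JerseyNo, MatchID, Position, Stadium}: {Position} determines {Position, Stadium} here but is not a superkey — split on Position --> Stadium, giving {Position, Stadium} and {JerseyNo, MatchID, Position}.
{Position, Stadium} is in BCNF.
{JerseyNo, MatchID, Position} is in BCNF.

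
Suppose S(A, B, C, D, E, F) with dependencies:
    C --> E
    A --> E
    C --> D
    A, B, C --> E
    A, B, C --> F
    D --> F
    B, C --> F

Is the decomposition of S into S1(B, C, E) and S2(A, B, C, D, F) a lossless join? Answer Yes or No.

S1 ∩ S2 = {B, C}; its closure under F is {B, C, D, E, F}.
Since S1 ⊆ {B, C, D, E, F}, the intersection is a superkey of S1; the decomposition is lossless.

Yes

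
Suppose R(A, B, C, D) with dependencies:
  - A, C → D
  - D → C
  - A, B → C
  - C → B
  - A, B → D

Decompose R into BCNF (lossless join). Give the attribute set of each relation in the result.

Candidate keys of the original relation: {A, B}, {A, C}, {A, D}.
{A, B, C, D}: {D} determines {B, C, D} here but is not a superkey — split on D → B, C, giving {B, C, D} and {A, D}.
{B, C, D}: {C} determines {B, C} here but is not a superkey — split on C → B, giving {B, C} and {C, D}.
{B, C} is in BCNF.
{C, D} is in BCNF.
{A, D} is in BCNF.

{A, D}; {B, C}; {C, D}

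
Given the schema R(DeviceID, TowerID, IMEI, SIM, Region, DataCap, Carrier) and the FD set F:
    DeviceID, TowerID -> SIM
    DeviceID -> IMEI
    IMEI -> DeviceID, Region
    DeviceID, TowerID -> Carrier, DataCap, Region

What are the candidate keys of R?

No FD produces {TowerID}, so it must be in every candidate key.
{DeviceID, TowerID}⁺ = {Carrier, DataCap, DeviceID, IMEI, Region, SIM, TowerID}, which is every attribute, so {DeviceID, TowerID} is a candidate key.
{IMEI, TowerID}⁺ = {Carrier, DataCap, DeviceID, IMEI, Region, SIM, TowerID}, which is every attribute, so {IMEI, TowerID} is a candidate key.
No proper subset of any of these is a key, and no other minimal superkey exists.

{DeviceID, TowerID}, {IMEI, TowerID}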